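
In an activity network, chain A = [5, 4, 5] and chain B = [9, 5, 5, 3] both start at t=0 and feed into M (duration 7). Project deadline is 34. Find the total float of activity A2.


Forward pass: ES(A2) = sum of predecessors on chain A = 5
EF = ES + duration = 5 + 4 = 9
Backward pass: LF(M) = deadline = 34; LS(M) = 34 - 7 = 27
LF(A2) = LS(M) - sum(successors on chain A) = 27 - 5 = 22
LS = LF - duration = 22 - 4 = 18
Total float = LS - ES = 18 - 5 = 13

13


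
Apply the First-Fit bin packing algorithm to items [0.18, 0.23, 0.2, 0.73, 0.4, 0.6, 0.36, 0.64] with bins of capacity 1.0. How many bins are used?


Place items sequentially using First-Fit:
  Item 0.18 -> new Bin 1
  Item 0.23 -> Bin 1 (now 0.41)
  Item 0.2 -> Bin 1 (now 0.61)
  Item 0.73 -> new Bin 2
  Item 0.4 -> new Bin 3
  Item 0.6 -> Bin 3 (now 1.0)
  Item 0.36 -> Bin 1 (now 0.97)
  Item 0.64 -> new Bin 4
Total bins used = 4

4


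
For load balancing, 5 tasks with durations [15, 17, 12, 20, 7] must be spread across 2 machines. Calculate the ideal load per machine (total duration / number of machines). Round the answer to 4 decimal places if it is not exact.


Total processing time = 15 + 17 + 12 + 20 + 7 = 71
Number of machines = 2
Ideal balanced load = 71 / 2 = 35.5

35.5


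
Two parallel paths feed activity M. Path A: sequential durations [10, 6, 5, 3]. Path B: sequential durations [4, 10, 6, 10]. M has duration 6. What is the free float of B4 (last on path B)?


ES(B4) = sum of predecessors on chain B = 20
EF(B4) = ES + duration = 20 + 10 = 30
Successor of B4 is M. ES(M) = max(sum(A), sum(B)) = max(24, 30) = 30
Free float = ES(successor) - EF(current) = 30 - 30 = 0

0


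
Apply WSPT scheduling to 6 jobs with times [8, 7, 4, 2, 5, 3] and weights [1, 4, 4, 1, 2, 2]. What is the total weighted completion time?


Compute p/w ratios and sort ascending (WSPT): [(4, 4), (3, 2), (7, 4), (2, 1), (5, 2), (8, 1)]
Compute weighted completion times:
  Job (p=4,w=4): C=4, w*C=4*4=16
  Job (p=3,w=2): C=7, w*C=2*7=14
  Job (p=7,w=4): C=14, w*C=4*14=56
  Job (p=2,w=1): C=16, w*C=1*16=16
  Job (p=5,w=2): C=21, w*C=2*21=42
  Job (p=8,w=1): C=29, w*C=1*29=29
Total weighted completion time = 173

173


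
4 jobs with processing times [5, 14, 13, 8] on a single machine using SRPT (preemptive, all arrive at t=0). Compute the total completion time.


Since all jobs arrive at t=0, SRPT equals SPT ordering.
SPT order: [5, 8, 13, 14]
Completion times:
  Job 1: p=5, C=5
  Job 2: p=8, C=13
  Job 3: p=13, C=26
  Job 4: p=14, C=40
Total completion time = 5 + 13 + 26 + 40 = 84

84


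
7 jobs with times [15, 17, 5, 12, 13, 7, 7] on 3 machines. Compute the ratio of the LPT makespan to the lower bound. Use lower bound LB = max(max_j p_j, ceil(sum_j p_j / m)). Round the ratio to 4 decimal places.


LPT order: [17, 15, 13, 12, 7, 7, 5]
Machine loads after assignment: [24, 27, 25]
LPT makespan = 27
Lower bound = max(max_job, ceil(total/3)) = max(17, 26) = 26
Ratio = 27 / 26 = 1.0385

1.0385


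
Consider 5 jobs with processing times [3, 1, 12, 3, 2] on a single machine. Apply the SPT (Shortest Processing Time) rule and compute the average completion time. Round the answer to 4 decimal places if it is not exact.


Sort jobs by processing time (SPT order): [1, 2, 3, 3, 12]
Compute completion times sequentially:
  Job 1: processing = 1, completes at 1
  Job 2: processing = 2, completes at 3
  Job 3: processing = 3, completes at 6
  Job 4: processing = 3, completes at 9
  Job 5: processing = 12, completes at 21
Sum of completion times = 40
Average completion time = 40/5 = 8.0

8.0


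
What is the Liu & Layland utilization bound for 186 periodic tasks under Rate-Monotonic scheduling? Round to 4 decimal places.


Compute 2^(1/186) = 1.0037335501
Subtract 1: 1.0037335501 - 1 = 0.0037335501
Multiply by n: 186 * 0.0037335501 = 0.6944403186
Round to 4 dp: 0.6944

0.6944


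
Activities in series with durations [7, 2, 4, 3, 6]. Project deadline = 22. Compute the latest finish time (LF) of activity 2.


LF(activity 2) = deadline - sum of successor durations
Successors: activities 3 through 5 with durations [4, 3, 6]
Sum of successor durations = 13
LF = 22 - 13 = 9

9


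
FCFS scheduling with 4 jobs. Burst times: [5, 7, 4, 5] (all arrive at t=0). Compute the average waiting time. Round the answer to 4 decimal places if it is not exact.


FCFS order (as given): [5, 7, 4, 5]
Waiting times:
  Job 1: wait = 0
  Job 2: wait = 5
  Job 3: wait = 12
  Job 4: wait = 16
Sum of waiting times = 33
Average waiting time = 33/4 = 8.25

8.25


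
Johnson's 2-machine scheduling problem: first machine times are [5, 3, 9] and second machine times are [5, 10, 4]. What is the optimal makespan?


Apply Johnson's rule:
  Group 1 (a <= b): [(2, 3, 10), (1, 5, 5)]
  Group 2 (a > b): [(3, 9, 4)]
Optimal job order: [2, 1, 3]
Schedule:
  Job 2: M1 done at 3, M2 done at 13
  Job 1: M1 done at 8, M2 done at 18
  Job 3: M1 done at 17, M2 done at 22
Makespan = 22

22


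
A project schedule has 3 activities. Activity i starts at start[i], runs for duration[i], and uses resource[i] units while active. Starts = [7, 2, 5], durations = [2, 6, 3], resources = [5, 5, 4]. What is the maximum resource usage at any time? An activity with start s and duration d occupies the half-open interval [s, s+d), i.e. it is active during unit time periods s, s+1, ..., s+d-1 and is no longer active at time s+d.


Each activity i is active on [start_i, start_i + duration_i).
Compute total resource usage per time slot:
  t=0: active resources = [], total = 0
  t=1: active resources = [], total = 0
  t=2: active resources = [5], total = 5
  t=3: active resources = [5], total = 5
  t=4: active resources = [5], total = 5
  t=5: active resources = [5, 4], total = 9
  t=6: active resources = [5, 4], total = 9
  t=7: active resources = [5, 5, 4], total = 14
  t=8: active resources = [5], total = 5
Peak resource demand = 14

14


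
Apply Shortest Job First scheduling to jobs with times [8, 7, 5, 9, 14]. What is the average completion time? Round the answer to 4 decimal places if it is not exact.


SJF order (ascending): [5, 7, 8, 9, 14]
Completion times:
  Job 1: burst=5, C=5
  Job 2: burst=7, C=12
  Job 3: burst=8, C=20
  Job 4: burst=9, C=29
  Job 5: burst=14, C=43
Average completion = 109/5 = 21.8

21.8


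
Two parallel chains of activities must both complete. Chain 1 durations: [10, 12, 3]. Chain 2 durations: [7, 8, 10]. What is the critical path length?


Path A total = 10 + 12 + 3 = 25
Path B total = 7 + 8 + 10 = 25
Critical path = longest path = max(25, 25) = 25

25


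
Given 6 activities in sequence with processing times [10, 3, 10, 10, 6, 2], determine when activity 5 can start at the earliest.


Activity 5 starts after activities 1 through 4 complete.
Predecessor durations: [10, 3, 10, 10]
ES = 10 + 3 + 10 + 10 = 33

33


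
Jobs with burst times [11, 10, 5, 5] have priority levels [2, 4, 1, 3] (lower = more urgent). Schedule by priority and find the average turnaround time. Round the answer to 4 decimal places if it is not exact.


Sort by priority (ascending = highest first):
Order: [(1, 5), (2, 11), (3, 5), (4, 10)]
Completion times:
  Priority 1, burst=5, C=5
  Priority 2, burst=11, C=16
  Priority 3, burst=5, C=21
  Priority 4, burst=10, C=31
Average turnaround = 73/4 = 18.25

18.25


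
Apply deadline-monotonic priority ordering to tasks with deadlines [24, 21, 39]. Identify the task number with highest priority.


Sort tasks by relative deadline (ascending):
  Task 2: deadline = 21
  Task 1: deadline = 24
  Task 3: deadline = 39
Priority order (highest first): [2, 1, 3]
Highest priority task = 2

2


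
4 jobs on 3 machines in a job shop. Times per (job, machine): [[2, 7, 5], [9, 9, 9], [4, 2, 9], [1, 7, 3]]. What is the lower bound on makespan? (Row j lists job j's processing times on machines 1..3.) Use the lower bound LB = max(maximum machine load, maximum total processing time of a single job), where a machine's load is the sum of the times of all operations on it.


Machine loads:
  Machine 1: 2 + 9 + 4 + 1 = 16
  Machine 2: 7 + 9 + 2 + 7 = 25
  Machine 3: 5 + 9 + 9 + 3 = 26
Max machine load = 26
Job totals:
  Job 1: 14
  Job 2: 27
  Job 3: 15
  Job 4: 11
Max job total = 27
Lower bound = max(26, 27) = 27

27


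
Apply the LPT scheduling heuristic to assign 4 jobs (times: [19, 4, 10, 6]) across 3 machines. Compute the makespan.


Sort jobs in decreasing order (LPT): [19, 10, 6, 4]
Assign each job to the least loaded machine:
  Machine 1: jobs [19], load = 19
  Machine 2: jobs [10], load = 10
  Machine 3: jobs [6, 4], load = 10
Makespan = max load = 19

19


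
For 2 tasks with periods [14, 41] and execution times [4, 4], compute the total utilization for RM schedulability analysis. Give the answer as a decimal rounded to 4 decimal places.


Compute individual utilizations (exact fractions):
  Task 1: C/T = 4/14 = 2/7 (approx. 0.2857)
  Task 2: C/T = 4/41 (approx. 0.0976)
Total utilization U = 2/7 + 4/41 = 110/287
Rounded to 4 decimal places: U = 0.3833
RM (Liu & Layland) bound for 2 tasks = 0.828427; compare with U = 110/287 (approx. 0.383275)
U <= bound, so schedulable by RM sufficient condition.

0.3833


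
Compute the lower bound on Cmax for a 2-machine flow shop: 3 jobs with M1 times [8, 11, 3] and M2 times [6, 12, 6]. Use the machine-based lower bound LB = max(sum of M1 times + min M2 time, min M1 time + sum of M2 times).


LB1 = sum(M1 times) + min(M2 times) = 22 + 6 = 28
LB2 = min(M1 times) + sum(M2 times) = 3 + 24 = 27
Lower bound = max(LB1, LB2) = max(28, 27) = 28

28


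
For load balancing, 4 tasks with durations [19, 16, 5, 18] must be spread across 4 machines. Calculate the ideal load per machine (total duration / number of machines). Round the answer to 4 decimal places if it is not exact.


Total processing time = 19 + 16 + 5 + 18 = 58
Number of machines = 4
Ideal balanced load = 58 / 4 = 14.5

14.5


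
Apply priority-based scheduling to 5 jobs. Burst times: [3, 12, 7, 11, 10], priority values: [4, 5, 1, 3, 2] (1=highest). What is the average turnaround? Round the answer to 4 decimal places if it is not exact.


Sort by priority (ascending = highest first):
Order: [(1, 7), (2, 10), (3, 11), (4, 3), (5, 12)]
Completion times:
  Priority 1, burst=7, C=7
  Priority 2, burst=10, C=17
  Priority 3, burst=11, C=28
  Priority 4, burst=3, C=31
  Priority 5, burst=12, C=43
Average turnaround = 126/5 = 25.2

25.2


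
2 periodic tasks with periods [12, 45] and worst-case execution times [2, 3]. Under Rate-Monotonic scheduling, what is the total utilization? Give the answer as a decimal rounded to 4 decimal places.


Compute individual utilizations (exact fractions):
  Task 1: C/T = 2/12 = 1/6 (approx. 0.1667)
  Task 2: C/T = 3/45 = 1/15 (approx. 0.0667)
Total utilization U = 1/6 + 1/15 = 7/30
Rounded to 4 decimal places: U = 0.2333
RM (Liu & Layland) bound for 2 tasks = 0.828427; compare with U = 7/30 (approx. 0.233333)
U <= bound, so schedulable by RM sufficient condition.

0.2333


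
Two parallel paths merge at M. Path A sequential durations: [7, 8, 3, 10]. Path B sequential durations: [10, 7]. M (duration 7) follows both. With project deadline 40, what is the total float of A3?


Forward pass: ES(A3) = sum of predecessors on chain A = 15
EF = ES + duration = 15 + 3 = 18
Backward pass: LF(M) = deadline = 40; LS(M) = 40 - 7 = 33
LF(A3) = LS(M) - sum(successors on chain A) = 33 - 10 = 23
LS = LF - duration = 23 - 3 = 20
Total float = LS - ES = 20 - 15 = 5

5


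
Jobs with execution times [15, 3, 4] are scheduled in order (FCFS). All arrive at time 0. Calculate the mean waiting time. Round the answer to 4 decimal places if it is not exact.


FCFS order (as given): [15, 3, 4]
Waiting times:
  Job 1: wait = 0
  Job 2: wait = 15
  Job 3: wait = 18
Sum of waiting times = 33
Average waiting time = 33/3 = 11.0

11.0


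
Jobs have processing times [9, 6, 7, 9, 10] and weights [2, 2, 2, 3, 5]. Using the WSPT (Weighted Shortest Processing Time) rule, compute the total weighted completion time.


Compute p/w ratios and sort ascending (WSPT): [(10, 5), (6, 2), (9, 3), (7, 2), (9, 2)]
Compute weighted completion times:
  Job (p=10,w=5): C=10, w*C=5*10=50
  Job (p=6,w=2): C=16, w*C=2*16=32
  Job (p=9,w=3): C=25, w*C=3*25=75
  Job (p=7,w=2): C=32, w*C=2*32=64
  Job (p=9,w=2): C=41, w*C=2*41=82
Total weighted completion time = 303

303


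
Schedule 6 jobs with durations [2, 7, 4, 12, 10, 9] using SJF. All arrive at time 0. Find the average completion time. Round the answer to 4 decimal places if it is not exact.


SJF order (ascending): [2, 4, 7, 9, 10, 12]
Completion times:
  Job 1: burst=2, C=2
  Job 2: burst=4, C=6
  Job 3: burst=7, C=13
  Job 4: burst=9, C=22
  Job 5: burst=10, C=32
  Job 6: burst=12, C=44
Average completion = 119/6 = 19.8333

19.8333


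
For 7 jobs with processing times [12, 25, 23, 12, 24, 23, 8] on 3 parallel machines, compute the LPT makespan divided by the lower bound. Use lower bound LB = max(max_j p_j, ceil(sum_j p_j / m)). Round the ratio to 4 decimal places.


LPT order: [25, 24, 23, 23, 12, 12, 8]
Machine loads after assignment: [37, 44, 46]
LPT makespan = 46
Lower bound = max(max_job, ceil(total/3)) = max(25, 43) = 43
Ratio = 46 / 43 = 1.0698

1.0698


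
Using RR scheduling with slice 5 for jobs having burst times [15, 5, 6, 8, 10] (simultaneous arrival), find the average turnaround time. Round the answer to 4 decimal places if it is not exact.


Time quantum = 5
Execution trace:
  J1 runs 5 units, time = 5
  J2 runs 5 units, time = 10
  J3 runs 5 units, time = 15
  J4 runs 5 units, time = 20
  J5 runs 5 units, time = 25
  J1 runs 5 units, time = 30
  J3 runs 1 units, time = 31
  J4 runs 3 units, time = 34
  J5 runs 5 units, time = 39
  J1 runs 5 units, time = 44
Finish times: [44, 10, 31, 34, 39]
Average turnaround = 158/5 = 31.6

31.6


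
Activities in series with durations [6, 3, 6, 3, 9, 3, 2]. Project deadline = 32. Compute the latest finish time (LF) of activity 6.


LF(activity 6) = deadline - sum of successor durations
Successors: activities 7 through 7 with durations [2]
Sum of successor durations = 2
LF = 32 - 2 = 30

30


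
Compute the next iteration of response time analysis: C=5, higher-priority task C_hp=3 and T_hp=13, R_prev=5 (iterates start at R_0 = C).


R_next = C + ceil(R_prev / T_hp) * C_hp
ceil(5 / 13) = ceil(0.3846) = 1
Interference = 1 * 3 = 3
R_next = 5 + 3 = 8

8


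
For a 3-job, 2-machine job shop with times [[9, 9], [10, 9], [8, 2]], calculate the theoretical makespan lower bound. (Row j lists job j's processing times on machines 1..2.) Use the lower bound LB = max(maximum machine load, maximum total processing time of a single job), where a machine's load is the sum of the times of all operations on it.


Machine loads:
  Machine 1: 9 + 10 + 8 = 27
  Machine 2: 9 + 9 + 2 = 20
Max machine load = 27
Job totals:
  Job 1: 18
  Job 2: 19
  Job 3: 10
Max job total = 19
Lower bound = max(27, 19) = 27

27


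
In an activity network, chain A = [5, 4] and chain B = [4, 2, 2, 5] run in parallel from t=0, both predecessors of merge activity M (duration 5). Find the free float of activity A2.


ES(A2) = sum of predecessors on chain A = 5
EF(A2) = ES + duration = 5 + 4 = 9
Successor of A2 is M. ES(M) = max(sum(A), sum(B)) = max(9, 13) = 13
Free float = ES(successor) - EF(current) = 13 - 9 = 4

4


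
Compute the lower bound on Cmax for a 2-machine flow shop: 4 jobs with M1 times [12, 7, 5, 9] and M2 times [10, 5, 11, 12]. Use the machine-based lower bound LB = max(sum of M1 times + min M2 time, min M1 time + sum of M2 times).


LB1 = sum(M1 times) + min(M2 times) = 33 + 5 = 38
LB2 = min(M1 times) + sum(M2 times) = 5 + 38 = 43
Lower bound = max(LB1, LB2) = max(38, 43) = 43

43


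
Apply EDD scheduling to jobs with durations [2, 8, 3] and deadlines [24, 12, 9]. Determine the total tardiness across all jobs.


Sort by due date (EDD order): [(3, 9), (8, 12), (2, 24)]
Compute completion times and tardiness:
  Job 1: p=3, d=9, C=3, tardiness=max(0,3-9)=0
  Job 2: p=8, d=12, C=11, tardiness=max(0,11-12)=0
  Job 3: p=2, d=24, C=13, tardiness=max(0,13-24)=0
Total tardiness = 0

0


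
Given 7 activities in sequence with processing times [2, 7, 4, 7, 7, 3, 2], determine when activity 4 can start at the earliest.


Activity 4 starts after activities 1 through 3 complete.
Predecessor durations: [2, 7, 4]
ES = 2 + 7 + 4 = 13

13


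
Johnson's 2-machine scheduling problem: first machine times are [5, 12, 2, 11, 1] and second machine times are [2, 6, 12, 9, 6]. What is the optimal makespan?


Apply Johnson's rule:
  Group 1 (a <= b): [(5, 1, 6), (3, 2, 12)]
  Group 2 (a > b): [(4, 11, 9), (2, 12, 6), (1, 5, 2)]
Optimal job order: [5, 3, 4, 2, 1]
Schedule:
  Job 5: M1 done at 1, M2 done at 7
  Job 3: M1 done at 3, M2 done at 19
  Job 4: M1 done at 14, M2 done at 28
  Job 2: M1 done at 26, M2 done at 34
  Job 1: M1 done at 31, M2 done at 36
Makespan = 36

36


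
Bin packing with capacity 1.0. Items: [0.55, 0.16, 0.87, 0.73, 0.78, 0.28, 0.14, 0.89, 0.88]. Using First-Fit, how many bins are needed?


Place items sequentially using First-Fit:
  Item 0.55 -> new Bin 1
  Item 0.16 -> Bin 1 (now 0.71)
  Item 0.87 -> new Bin 2
  Item 0.73 -> new Bin 3
  Item 0.78 -> new Bin 4
  Item 0.28 -> Bin 1 (now 0.99)
  Item 0.14 -> Bin 3 (now 0.87)
  Item 0.89 -> new Bin 5
  Item 0.88 -> new Bin 6
Total bins used = 6

6


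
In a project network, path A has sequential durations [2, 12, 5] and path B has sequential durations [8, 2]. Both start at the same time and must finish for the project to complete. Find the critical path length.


Path A total = 2 + 12 + 5 = 19
Path B total = 8 + 2 = 10
Critical path = longest path = max(19, 10) = 19

19


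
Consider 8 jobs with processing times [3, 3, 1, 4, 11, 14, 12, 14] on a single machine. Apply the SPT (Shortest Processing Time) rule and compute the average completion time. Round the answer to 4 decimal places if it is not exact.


Sort jobs by processing time (SPT order): [1, 3, 3, 4, 11, 12, 14, 14]
Compute completion times sequentially:
  Job 1: processing = 1, completes at 1
  Job 2: processing = 3, completes at 4
  Job 3: processing = 3, completes at 7
  Job 4: processing = 4, completes at 11
  Job 5: processing = 11, completes at 22
  Job 6: processing = 12, completes at 34
  Job 7: processing = 14, completes at 48
  Job 8: processing = 14, completes at 62
Sum of completion times = 189
Average completion time = 189/8 = 23.625

23.625


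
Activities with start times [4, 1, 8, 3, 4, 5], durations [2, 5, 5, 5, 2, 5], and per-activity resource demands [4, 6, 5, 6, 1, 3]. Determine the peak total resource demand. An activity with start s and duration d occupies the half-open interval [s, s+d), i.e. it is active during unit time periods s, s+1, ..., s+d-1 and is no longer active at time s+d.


Each activity i is active on [start_i, start_i + duration_i).
Compute total resource usage per time slot:
  t=0: active resources = [], total = 0
  t=1: active resources = [6], total = 6
  t=2: active resources = [6], total = 6
  t=3: active resources = [6, 6], total = 12
  t=4: active resources = [4, 6, 6, 1], total = 17
  t=5: active resources = [4, 6, 6, 1, 3], total = 20
  t=6: active resources = [6, 3], total = 9
  t=7: active resources = [6, 3], total = 9
  t=8: active resources = [5, 3], total = 8
  t=9: active resources = [5, 3], total = 8
  t=10: active resources = [5], total = 5
  t=11: active resources = [5], total = 5
  t=12: active resources = [5], total = 5
Peak resource demand = 20

20


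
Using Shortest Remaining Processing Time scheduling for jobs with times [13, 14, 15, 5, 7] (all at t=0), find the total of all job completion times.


Since all jobs arrive at t=0, SRPT equals SPT ordering.
SPT order: [5, 7, 13, 14, 15]
Completion times:
  Job 1: p=5, C=5
  Job 2: p=7, C=12
  Job 3: p=13, C=25
  Job 4: p=14, C=39
  Job 5: p=15, C=54
Total completion time = 5 + 12 + 25 + 39 + 54 = 135

135


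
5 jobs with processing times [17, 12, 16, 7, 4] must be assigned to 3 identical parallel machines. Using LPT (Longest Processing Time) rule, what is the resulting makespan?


Sort jobs in decreasing order (LPT): [17, 16, 12, 7, 4]
Assign each job to the least loaded machine:
  Machine 1: jobs [17], load = 17
  Machine 2: jobs [16, 4], load = 20
  Machine 3: jobs [12, 7], load = 19
Makespan = max load = 20

20


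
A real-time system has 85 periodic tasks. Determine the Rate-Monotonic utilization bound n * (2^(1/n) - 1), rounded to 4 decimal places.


Compute 2^(1/85) = 1.0081880126
Subtract 1: 1.0081880126 - 1 = 0.0081880126
Multiply by n: 85 * 0.0081880126 = 0.6959810710
Round to 4 dp: 0.6960

0.6960


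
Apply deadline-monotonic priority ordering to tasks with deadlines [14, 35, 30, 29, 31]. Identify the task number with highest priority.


Sort tasks by relative deadline (ascending):
  Task 1: deadline = 14
  Task 4: deadline = 29
  Task 3: deadline = 30
  Task 5: deadline = 31
  Task 2: deadline = 35
Priority order (highest first): [1, 4, 3, 5, 2]
Highest priority task = 1

1


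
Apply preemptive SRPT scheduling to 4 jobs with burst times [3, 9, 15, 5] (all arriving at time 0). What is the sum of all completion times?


Since all jobs arrive at t=0, SRPT equals SPT ordering.
SPT order: [3, 5, 9, 15]
Completion times:
  Job 1: p=3, C=3
  Job 2: p=5, C=8
  Job 3: p=9, C=17
  Job 4: p=15, C=32
Total completion time = 3 + 8 + 17 + 32 = 60

60


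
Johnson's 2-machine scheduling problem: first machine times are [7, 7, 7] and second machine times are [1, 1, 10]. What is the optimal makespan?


Apply Johnson's rule:
  Group 1 (a <= b): [(3, 7, 10)]
  Group 2 (a > b): [(1, 7, 1), (2, 7, 1)]
Optimal job order: [3, 1, 2]
Schedule:
  Job 3: M1 done at 7, M2 done at 17
  Job 1: M1 done at 14, M2 done at 18
  Job 2: M1 done at 21, M2 done at 22
Makespan = 22

22


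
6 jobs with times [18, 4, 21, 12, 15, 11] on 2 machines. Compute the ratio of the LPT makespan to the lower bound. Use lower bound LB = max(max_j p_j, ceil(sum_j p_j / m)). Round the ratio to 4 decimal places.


LPT order: [21, 18, 15, 12, 11, 4]
Machine loads after assignment: [44, 37]
LPT makespan = 44
Lower bound = max(max_job, ceil(total/2)) = max(21, 41) = 41
Ratio = 44 / 41 = 1.0732

1.0732


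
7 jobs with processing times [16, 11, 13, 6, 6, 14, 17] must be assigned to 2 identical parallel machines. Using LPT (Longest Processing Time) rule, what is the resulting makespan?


Sort jobs in decreasing order (LPT): [17, 16, 14, 13, 11, 6, 6]
Assign each job to the least loaded machine:
  Machine 1: jobs [17, 13, 11], load = 41
  Machine 2: jobs [16, 14, 6, 6], load = 42
Makespan = max load = 42

42


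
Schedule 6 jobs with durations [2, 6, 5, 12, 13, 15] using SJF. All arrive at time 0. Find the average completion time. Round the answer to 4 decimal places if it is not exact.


SJF order (ascending): [2, 5, 6, 12, 13, 15]
Completion times:
  Job 1: burst=2, C=2
  Job 2: burst=5, C=7
  Job 3: burst=6, C=13
  Job 4: burst=12, C=25
  Job 5: burst=13, C=38
  Job 6: burst=15, C=53
Average completion = 138/6 = 23.0

23.0


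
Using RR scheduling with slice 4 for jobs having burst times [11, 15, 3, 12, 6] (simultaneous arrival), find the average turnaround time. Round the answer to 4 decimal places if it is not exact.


Time quantum = 4
Execution trace:
  J1 runs 4 units, time = 4
  J2 runs 4 units, time = 8
  J3 runs 3 units, time = 11
  J4 runs 4 units, time = 15
  J5 runs 4 units, time = 19
  J1 runs 4 units, time = 23
  J2 runs 4 units, time = 27
  J4 runs 4 units, time = 31
  J5 runs 2 units, time = 33
  J1 runs 3 units, time = 36
  J2 runs 4 units, time = 40
  J4 runs 4 units, time = 44
  J2 runs 3 units, time = 47
Finish times: [36, 47, 11, 44, 33]
Average turnaround = 171/5 = 34.2

34.2


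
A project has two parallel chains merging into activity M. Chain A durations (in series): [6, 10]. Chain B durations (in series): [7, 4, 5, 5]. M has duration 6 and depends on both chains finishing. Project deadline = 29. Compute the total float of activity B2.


Forward pass: ES(B2) = sum of predecessors on chain B = 7
EF = ES + duration = 7 + 4 = 11
Backward pass: LF(M) = deadline = 29; LS(M) = 29 - 6 = 23
LF(B2) = LS(M) - sum(successors on chain B) = 23 - 10 = 13
LS = LF - duration = 13 - 4 = 9
Total float = LS - ES = 9 - 7 = 2

2


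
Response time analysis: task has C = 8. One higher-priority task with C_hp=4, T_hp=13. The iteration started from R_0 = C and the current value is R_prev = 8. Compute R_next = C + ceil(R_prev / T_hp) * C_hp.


R_next = C + ceil(R_prev / T_hp) * C_hp
ceil(8 / 13) = ceil(0.6154) = 1
Interference = 1 * 4 = 4
R_next = 8 + 4 = 12

12


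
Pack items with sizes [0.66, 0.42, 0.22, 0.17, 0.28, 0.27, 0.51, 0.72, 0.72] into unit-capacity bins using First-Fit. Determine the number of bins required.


Place items sequentially using First-Fit:
  Item 0.66 -> new Bin 1
  Item 0.42 -> new Bin 2
  Item 0.22 -> Bin 1 (now 0.88)
  Item 0.17 -> Bin 2 (now 0.59)
  Item 0.28 -> Bin 2 (now 0.87)
  Item 0.27 -> new Bin 3
  Item 0.51 -> Bin 3 (now 0.78)
  Item 0.72 -> new Bin 4
  Item 0.72 -> new Bin 5
Total bins used = 5

5


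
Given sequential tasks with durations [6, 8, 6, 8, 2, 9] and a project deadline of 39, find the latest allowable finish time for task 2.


LF(activity 2) = deadline - sum of successor durations
Successors: activities 3 through 6 with durations [6, 8, 2, 9]
Sum of successor durations = 25
LF = 39 - 25 = 14

14


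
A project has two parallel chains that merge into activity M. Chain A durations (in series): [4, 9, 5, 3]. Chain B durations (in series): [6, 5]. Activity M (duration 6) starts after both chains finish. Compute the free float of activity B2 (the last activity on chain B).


ES(B2) = sum of predecessors on chain B = 6
EF(B2) = ES + duration = 6 + 5 = 11
Successor of B2 is M. ES(M) = max(sum(A), sum(B)) = max(21, 11) = 21
Free float = ES(successor) - EF(current) = 21 - 11 = 10

10


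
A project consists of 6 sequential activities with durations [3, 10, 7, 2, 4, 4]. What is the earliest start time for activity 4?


Activity 4 starts after activities 1 through 3 complete.
Predecessor durations: [3, 10, 7]
ES = 3 + 10 + 7 = 20

20


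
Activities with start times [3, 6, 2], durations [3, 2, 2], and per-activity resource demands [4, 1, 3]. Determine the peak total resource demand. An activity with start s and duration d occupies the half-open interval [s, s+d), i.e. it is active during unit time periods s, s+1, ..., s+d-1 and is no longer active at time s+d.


Each activity i is active on [start_i, start_i + duration_i).
Compute total resource usage per time slot:
  t=0: active resources = [], total = 0
  t=1: active resources = [], total = 0
  t=2: active resources = [3], total = 3
  t=3: active resources = [4, 3], total = 7
  t=4: active resources = [4], total = 4
  t=5: active resources = [4], total = 4
  t=6: active resources = [1], total = 1
  t=7: active resources = [1], total = 1
Peak resource demand = 7

7


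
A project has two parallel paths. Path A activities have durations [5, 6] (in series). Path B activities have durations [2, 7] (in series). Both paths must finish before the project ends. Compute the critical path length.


Path A total = 5 + 6 = 11
Path B total = 2 + 7 = 9
Critical path = longest path = max(11, 9) = 11

11


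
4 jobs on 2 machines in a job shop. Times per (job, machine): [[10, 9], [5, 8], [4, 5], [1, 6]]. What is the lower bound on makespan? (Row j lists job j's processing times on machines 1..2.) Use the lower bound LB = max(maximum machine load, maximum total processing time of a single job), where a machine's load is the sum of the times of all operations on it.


Machine loads:
  Machine 1: 10 + 5 + 4 + 1 = 20
  Machine 2: 9 + 8 + 5 + 6 = 28
Max machine load = 28
Job totals:
  Job 1: 19
  Job 2: 13
  Job 3: 9
  Job 4: 7
Max job total = 19
Lower bound = max(28, 19) = 28

28


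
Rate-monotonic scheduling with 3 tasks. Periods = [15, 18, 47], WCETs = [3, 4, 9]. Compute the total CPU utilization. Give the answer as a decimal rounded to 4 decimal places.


Compute individual utilizations (exact fractions):
  Task 1: C/T = 3/15 = 1/5 (approx. 0.2)
  Task 2: C/T = 4/18 = 2/9 (approx. 0.2222)
  Task 3: C/T = 9/47 (approx. 0.1915)
Total utilization U = 1/5 + 2/9 + 9/47 = 1298/2115
Rounded to 4 decimal places: U = 0.6137
RM (Liu & Layland) bound for 3 tasks = 0.779763; compare with U = 1298/2115 (approx. 0.613712)
U <= bound, so schedulable by RM sufficient condition.

0.6137


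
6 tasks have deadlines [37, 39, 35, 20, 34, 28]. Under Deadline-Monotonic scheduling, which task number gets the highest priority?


Sort tasks by relative deadline (ascending):
  Task 4: deadline = 20
  Task 6: deadline = 28
  Task 5: deadline = 34
  Task 3: deadline = 35
  Task 1: deadline = 37
  Task 2: deadline = 39
Priority order (highest first): [4, 6, 5, 3, 1, 2]
Highest priority task = 4

4


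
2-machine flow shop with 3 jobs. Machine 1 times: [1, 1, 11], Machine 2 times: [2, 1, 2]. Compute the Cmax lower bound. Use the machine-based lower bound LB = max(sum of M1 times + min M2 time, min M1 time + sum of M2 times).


LB1 = sum(M1 times) + min(M2 times) = 13 + 1 = 14
LB2 = min(M1 times) + sum(M2 times) = 1 + 5 = 6
Lower bound = max(LB1, LB2) = max(14, 6) = 14

14


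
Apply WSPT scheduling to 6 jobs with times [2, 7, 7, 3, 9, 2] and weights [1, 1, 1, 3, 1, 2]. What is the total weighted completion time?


Compute p/w ratios and sort ascending (WSPT): [(3, 3), (2, 2), (2, 1), (7, 1), (7, 1), (9, 1)]
Compute weighted completion times:
  Job (p=3,w=3): C=3, w*C=3*3=9
  Job (p=2,w=2): C=5, w*C=2*5=10
  Job (p=2,w=1): C=7, w*C=1*7=7
  Job (p=7,w=1): C=14, w*C=1*14=14
  Job (p=7,w=1): C=21, w*C=1*21=21
  Job (p=9,w=1): C=30, w*C=1*30=30
Total weighted completion time = 91

91


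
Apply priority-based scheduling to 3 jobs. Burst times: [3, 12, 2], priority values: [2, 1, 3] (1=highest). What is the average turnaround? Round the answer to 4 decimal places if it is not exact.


Sort by priority (ascending = highest first):
Order: [(1, 12), (2, 3), (3, 2)]
Completion times:
  Priority 1, burst=12, C=12
  Priority 2, burst=3, C=15
  Priority 3, burst=2, C=17
Average turnaround = 44/3 = 14.6667

14.6667


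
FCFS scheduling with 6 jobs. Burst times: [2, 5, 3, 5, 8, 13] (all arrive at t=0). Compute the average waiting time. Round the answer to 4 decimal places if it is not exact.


FCFS order (as given): [2, 5, 3, 5, 8, 13]
Waiting times:
  Job 1: wait = 0
  Job 2: wait = 2
  Job 3: wait = 7
  Job 4: wait = 10
  Job 5: wait = 15
  Job 6: wait = 23
Sum of waiting times = 57
Average waiting time = 57/6 = 9.5

9.5


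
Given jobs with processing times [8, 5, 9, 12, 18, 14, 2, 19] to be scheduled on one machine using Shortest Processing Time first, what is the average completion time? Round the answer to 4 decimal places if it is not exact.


Sort jobs by processing time (SPT order): [2, 5, 8, 9, 12, 14, 18, 19]
Compute completion times sequentially:
  Job 1: processing = 2, completes at 2
  Job 2: processing = 5, completes at 7
  Job 3: processing = 8, completes at 15
  Job 4: processing = 9, completes at 24
  Job 5: processing = 12, completes at 36
  Job 6: processing = 14, completes at 50
  Job 7: processing = 18, completes at 68
  Job 8: processing = 19, completes at 87
Sum of completion times = 289
Average completion time = 289/8 = 36.125

36.125


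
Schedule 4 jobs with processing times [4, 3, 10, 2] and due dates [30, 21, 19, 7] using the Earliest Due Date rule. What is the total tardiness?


Sort by due date (EDD order): [(2, 7), (10, 19), (3, 21), (4, 30)]
Compute completion times and tardiness:
  Job 1: p=2, d=7, C=2, tardiness=max(0,2-7)=0
  Job 2: p=10, d=19, C=12, tardiness=max(0,12-19)=0
  Job 3: p=3, d=21, C=15, tardiness=max(0,15-21)=0
  Job 4: p=4, d=30, C=19, tardiness=max(0,19-30)=0
Total tardiness = 0

0


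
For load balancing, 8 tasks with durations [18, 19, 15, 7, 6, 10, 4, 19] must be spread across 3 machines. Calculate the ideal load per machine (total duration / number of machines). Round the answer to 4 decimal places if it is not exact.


Total processing time = 18 + 19 + 15 + 7 + 6 + 10 + 4 + 19 = 98
Number of machines = 3
Ideal balanced load = 98 / 3 = 32.6667

32.6667


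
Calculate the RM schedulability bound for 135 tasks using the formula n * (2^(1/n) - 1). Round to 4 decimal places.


Compute 2^(1/135) = 1.0051476273
Subtract 1: 1.0051476273 - 1 = 0.0051476273
Multiply by n: 135 * 0.0051476273 = 0.6949296855
Round to 4 dp: 0.6949

0.6949


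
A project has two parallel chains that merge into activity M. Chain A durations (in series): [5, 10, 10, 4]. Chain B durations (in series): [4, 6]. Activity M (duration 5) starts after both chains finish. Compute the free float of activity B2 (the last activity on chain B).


ES(B2) = sum of predecessors on chain B = 4
EF(B2) = ES + duration = 4 + 6 = 10
Successor of B2 is M. ES(M) = max(sum(A), sum(B)) = max(29, 10) = 29
Free float = ES(successor) - EF(current) = 29 - 10 = 19

19


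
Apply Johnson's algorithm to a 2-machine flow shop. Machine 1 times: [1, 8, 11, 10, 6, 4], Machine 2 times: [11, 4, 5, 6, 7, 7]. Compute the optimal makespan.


Apply Johnson's rule:
  Group 1 (a <= b): [(1, 1, 11), (6, 4, 7), (5, 6, 7)]
  Group 2 (a > b): [(4, 10, 6), (3, 11, 5), (2, 8, 4)]
Optimal job order: [1, 6, 5, 4, 3, 2]
Schedule:
  Job 1: M1 done at 1, M2 done at 12
  Job 6: M1 done at 5, M2 done at 19
  Job 5: M1 done at 11, M2 done at 26
  Job 4: M1 done at 21, M2 done at 32
  Job 3: M1 done at 32, M2 done at 37
  Job 2: M1 done at 40, M2 done at 44
Makespan = 44

44


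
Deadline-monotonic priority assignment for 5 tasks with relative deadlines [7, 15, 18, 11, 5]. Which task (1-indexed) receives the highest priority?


Sort tasks by relative deadline (ascending):
  Task 5: deadline = 5
  Task 1: deadline = 7
  Task 4: deadline = 11
  Task 2: deadline = 15
  Task 3: deadline = 18
Priority order (highest first): [5, 1, 4, 2, 3]
Highest priority task = 5

5


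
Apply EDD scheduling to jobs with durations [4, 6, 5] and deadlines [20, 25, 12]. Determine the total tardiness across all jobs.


Sort by due date (EDD order): [(5, 12), (4, 20), (6, 25)]
Compute completion times and tardiness:
  Job 1: p=5, d=12, C=5, tardiness=max(0,5-12)=0
  Job 2: p=4, d=20, C=9, tardiness=max(0,9-20)=0
  Job 3: p=6, d=25, C=15, tardiness=max(0,15-25)=0
Total tardiness = 0

0


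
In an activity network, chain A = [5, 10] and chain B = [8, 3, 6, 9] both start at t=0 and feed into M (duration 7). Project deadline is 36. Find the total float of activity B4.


Forward pass: ES(B4) = sum of predecessors on chain B = 17
EF = ES + duration = 17 + 9 = 26
Backward pass: LF(M) = deadline = 36; LS(M) = 36 - 7 = 29
LF(B4) = LS(M) - sum(successors on chain B) = 29 - 0 = 29
LS = LF - duration = 29 - 9 = 20
Total float = LS - ES = 20 - 17 = 3

3


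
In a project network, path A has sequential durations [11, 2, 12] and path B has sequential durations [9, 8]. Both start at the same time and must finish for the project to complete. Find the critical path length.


Path A total = 11 + 2 + 12 = 25
Path B total = 9 + 8 = 17
Critical path = longest path = max(25, 17) = 25

25


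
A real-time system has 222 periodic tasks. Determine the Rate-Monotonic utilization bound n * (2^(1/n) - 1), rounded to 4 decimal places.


Compute 2^(1/222) = 1.0031271640
Subtract 1: 1.0031271640 - 1 = 0.0031271640
Multiply by n: 222 * 0.0031271640 = 0.6942304080
Round to 4 dp: 0.6942

0.6942


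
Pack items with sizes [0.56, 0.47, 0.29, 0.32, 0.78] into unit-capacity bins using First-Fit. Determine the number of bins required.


Place items sequentially using First-Fit:
  Item 0.56 -> new Bin 1
  Item 0.47 -> new Bin 2
  Item 0.29 -> Bin 1 (now 0.85)
  Item 0.32 -> Bin 2 (now 0.79)
  Item 0.78 -> new Bin 3
Total bins used = 3

3


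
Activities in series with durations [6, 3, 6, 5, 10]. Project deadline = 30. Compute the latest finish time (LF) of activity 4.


LF(activity 4) = deadline - sum of successor durations
Successors: activities 5 through 5 with durations [10]
Sum of successor durations = 10
LF = 30 - 10 = 20

20


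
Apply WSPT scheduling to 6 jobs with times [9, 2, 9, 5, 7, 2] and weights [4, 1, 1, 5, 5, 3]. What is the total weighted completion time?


Compute p/w ratios and sort ascending (WSPT): [(2, 3), (5, 5), (7, 5), (2, 1), (9, 4), (9, 1)]
Compute weighted completion times:
  Job (p=2,w=3): C=2, w*C=3*2=6
  Job (p=5,w=5): C=7, w*C=5*7=35
  Job (p=7,w=5): C=14, w*C=5*14=70
  Job (p=2,w=1): C=16, w*C=1*16=16
  Job (p=9,w=4): C=25, w*C=4*25=100
  Job (p=9,w=1): C=34, w*C=1*34=34
Total weighted completion time = 261

261


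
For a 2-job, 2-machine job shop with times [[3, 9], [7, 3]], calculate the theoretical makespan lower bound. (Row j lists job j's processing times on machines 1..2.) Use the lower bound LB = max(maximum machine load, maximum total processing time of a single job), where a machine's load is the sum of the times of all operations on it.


Machine loads:
  Machine 1: 3 + 7 = 10
  Machine 2: 9 + 3 = 12
Max machine load = 12
Job totals:
  Job 1: 12
  Job 2: 10
Max job total = 12
Lower bound = max(12, 12) = 12

12


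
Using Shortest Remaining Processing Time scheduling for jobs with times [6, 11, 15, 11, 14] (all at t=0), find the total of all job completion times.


Since all jobs arrive at t=0, SRPT equals SPT ordering.
SPT order: [6, 11, 11, 14, 15]
Completion times:
  Job 1: p=6, C=6
  Job 2: p=11, C=17
  Job 3: p=11, C=28
  Job 4: p=14, C=42
  Job 5: p=15, C=57
Total completion time = 6 + 17 + 28 + 42 + 57 = 150

150


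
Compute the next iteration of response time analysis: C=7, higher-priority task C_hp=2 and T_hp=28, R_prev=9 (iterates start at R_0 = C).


R_next = C + ceil(R_prev / T_hp) * C_hp
ceil(9 / 28) = ceil(0.3214) = 1
Interference = 1 * 2 = 2
R_next = 7 + 2 = 9
R_next = R_prev, so the iteration has converged (response time = 9).

9


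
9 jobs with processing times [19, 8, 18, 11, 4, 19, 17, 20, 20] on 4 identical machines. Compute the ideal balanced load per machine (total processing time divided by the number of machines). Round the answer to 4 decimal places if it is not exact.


Total processing time = 19 + 8 + 18 + 11 + 4 + 19 + 17 + 20 + 20 = 136
Number of machines = 4
Ideal balanced load = 136 / 4 = 34.0

34.0


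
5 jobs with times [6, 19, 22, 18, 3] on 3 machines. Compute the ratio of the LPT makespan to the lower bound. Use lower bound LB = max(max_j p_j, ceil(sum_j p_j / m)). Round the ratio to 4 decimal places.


LPT order: [22, 19, 18, 6, 3]
Machine loads after assignment: [22, 22, 24]
LPT makespan = 24
Lower bound = max(max_job, ceil(total/3)) = max(22, 23) = 23
Ratio = 24 / 23 = 1.0435

1.0435


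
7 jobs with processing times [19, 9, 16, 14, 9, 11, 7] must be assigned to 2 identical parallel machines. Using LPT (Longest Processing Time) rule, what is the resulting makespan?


Sort jobs in decreasing order (LPT): [19, 16, 14, 11, 9, 9, 7]
Assign each job to the least loaded machine:
  Machine 1: jobs [19, 11, 9, 7], load = 46
  Machine 2: jobs [16, 14, 9], load = 39
Makespan = max load = 46

46


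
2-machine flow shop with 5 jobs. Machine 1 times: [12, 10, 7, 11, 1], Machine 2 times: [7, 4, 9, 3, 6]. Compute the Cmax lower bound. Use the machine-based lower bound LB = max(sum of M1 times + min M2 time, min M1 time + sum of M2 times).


LB1 = sum(M1 times) + min(M2 times) = 41 + 3 = 44
LB2 = min(M1 times) + sum(M2 times) = 1 + 29 = 30
Lower bound = max(LB1, LB2) = max(44, 30) = 44

44


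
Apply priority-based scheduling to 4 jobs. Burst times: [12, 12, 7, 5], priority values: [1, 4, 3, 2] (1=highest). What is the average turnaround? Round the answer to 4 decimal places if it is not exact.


Sort by priority (ascending = highest first):
Order: [(1, 12), (2, 5), (3, 7), (4, 12)]
Completion times:
  Priority 1, burst=12, C=12
  Priority 2, burst=5, C=17
  Priority 3, burst=7, C=24
  Priority 4, burst=12, C=36
Average turnaround = 89/4 = 22.25

22.25
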